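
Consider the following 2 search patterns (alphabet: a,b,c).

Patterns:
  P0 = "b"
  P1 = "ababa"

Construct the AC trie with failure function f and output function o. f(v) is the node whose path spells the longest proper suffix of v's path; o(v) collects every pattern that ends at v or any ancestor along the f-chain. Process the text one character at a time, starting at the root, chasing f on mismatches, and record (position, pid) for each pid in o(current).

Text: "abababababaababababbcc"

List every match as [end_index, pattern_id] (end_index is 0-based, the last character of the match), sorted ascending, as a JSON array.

Construct AC machine:
Trie nodes:
  n0 'ε': a→2 b→1
  n1 'b': ·  ←P0
  n2 'a': b→3
  n3 'ab': a→4
  n4 'aba': b→5
  n5 'abab': a→6
  n6 'ababa': ·  ←P1

Failure links (BFS by depth):
  n1('b'): parent n0 fail=0; on 'b' 0 → fail=0;  out {0}∪∅={0}
  n2('a'): parent n0 fail=0; on 'a' 0 → fail=0;  out ∅∪∅=∅
  n3('ab'): parent n2 fail=0; on 'b' 0 → fail=1;  out ∅∪{0}={0}
  n4('aba'): parent n3 fail=1; on 'a' 1→0 → fail=2;  out ∅∪∅=∅
  n5('abab'): parent n4 fail=2; on 'b' 2 → fail=3;  out ∅∪{0}={0}
  n6('ababa'): parent n5 fail=3; on 'a' 3 → fail=4;  out {1}∪∅={1}

Text stream:
pos 0 'a': at 2
pos 1 'b': at 3  emit P0@[1:1]
pos 2 'a': at 4
pos 3 'b': at 5  emit P0@[3:3]
pos 4 'a': at 6  emit P1@[0:4]
pos 5 'b': at 5 (fail-walked)  emit P0@[5:5]
pos 6 'a': at 6  emit P1@[2:6]
pos 7 'b': at 5 (fail-walked)  emit P0@[7:7]
pos 8 'a': at 6  emit P1@[4:8]
pos 9 'b': at 5 (fail-walked)  emit P0@[9:9]
pos 10 'a': at 6  emit P1@[6:10]
pos 11 'a': at 2 (fail-walked)
pos 12 'b': at 3  emit P0@[12:12]
pos 13 'a': at 4
pos 14 'b': at 5  emit P0@[14:14]
pos 15 'a': at 6  emit P1@[11:15]
pos 16 'b': at 5 (fail-walked)  emit P0@[16:16]
pos 17 'a': at 6  emit P1@[13:17]
pos 18 'b': at 5 (fail-walked)  emit P0@[18:18]
pos 19 'b': at 1 (fail-walked)  emit P0@[19:19]
pos 20 'c': at 0 (fail-walked)
pos 21 'c': at 0

All matches (sorted): [[1,0],[3,0],[4,1],[5,0],[6,1],[7,0],[8,1],[9,0],[10,1],[12,0],[14,0],[15,1],[16,0],[17,1],[18,0],[19,0]]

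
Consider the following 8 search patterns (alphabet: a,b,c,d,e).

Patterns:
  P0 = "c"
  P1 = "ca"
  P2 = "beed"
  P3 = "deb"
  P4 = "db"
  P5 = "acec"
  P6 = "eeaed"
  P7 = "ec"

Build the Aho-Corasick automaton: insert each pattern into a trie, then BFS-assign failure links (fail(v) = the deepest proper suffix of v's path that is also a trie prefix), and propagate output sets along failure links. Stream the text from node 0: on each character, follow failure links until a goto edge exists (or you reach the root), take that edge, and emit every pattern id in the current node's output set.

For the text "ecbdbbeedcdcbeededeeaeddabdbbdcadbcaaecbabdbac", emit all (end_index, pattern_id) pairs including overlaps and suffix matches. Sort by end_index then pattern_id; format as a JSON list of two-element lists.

Build automaton:
Trie nodes:
  0='ε' goto a→11 b→3 c→1 d→7 e→15
  1='c' goto a→2  ←P0
  2='ca' goto ·  ←P1
  3='b' goto e→4
  4='be' goto e→5
  5='bee' goto d→6
  6='beed' goto ·  ←P2
  7='d' goto b→10 e→8
  8='de' goto b→9
  9='deb' goto ·  ←P3
  10='db' goto ·  ←P4
  11='a' goto c→12
  12='ac' goto e→13
  13='ace' goto c→14
  14='acec' goto ·  ←P5
  15='e' goto c→20 e→16
  16='ee' goto a→17
  17='eea' goto e→18
  18='eeae' goto d→19
  19='eeaed' goto ·  ←P6
  20='ec' goto ·  ←P7

BFS fail/out derivation:
  n1('c'): parent n0 fail=0; on 'c' 0 → fail=0;  out {0}∪∅={0}
  n3('b'): parent n0 fail=0; on 'b' 0 → fail=0;  out ∅∪∅=∅
  n7('d'): parent n0 fail=0; on 'd' 0 → fail=0;  out ∅∪∅=∅
  n11('a'): parent n0 fail=0; on 'a' 0 → fail=0;  out ∅∪∅=∅
  n15('e'): parent n0 fail=0; on 'e' 0 → fail=0;  out ∅∪∅=∅
  n2('ca'): parent n1 fail=0; on 'a' 0 → fail=11;  out {1}∪∅={1}
  n4('be'): parent n3 fail=0; on 'e' 0 → fail=15;  out ∅∪∅=∅
  n8('de'): parent n7 fail=0; on 'e' 0 → fail=15;  out ∅∪∅=∅
  n10('db'): parent n7 fail=0; on 'b' 0 → fail=3;  out {4}∪∅={4}
  n12('ac'): parent n11 fail=0; on 'c' 0 → fail=1;  out ∅∪{0}={0}
  n16('ee'): parent n15 fail=0; on 'e' 0 → fail=15;  out ∅∪∅=∅
  n20('ec'): parent n15 fail=0; on 'c' 0 → fail=1;  out {7}∪{0}={0,7}
  n5('bee'): parent n4 fail=15; on 'e' 15 → fail=16;  out ∅∪∅=∅
  n9('deb'): parent n8 fail=15; on 'b' 15→0 → fail=3;  out {3}∪∅={3}
  n13('ace'): parent n12 fail=1; on 'e' 1→0 → fail=15;  out ∅∪∅=∅
  n17('eea'): parent n16 fail=15; on 'a' 15→0 → fail=11;  out ∅∪∅=∅
  n6('beed'): parent n5 fail=16; on 'd' 16→15→0 → fail=7;  out {2}∪∅={2}
  n14('acec'): parent n13 fail=15; on 'c' 15 → fail=20;  out {5}∪{0,7}={0,5,7}
  n18('eeae'): parent n17 fail=11; on 'e' 11→0 → fail=15;  out ∅∪∅=∅
  n19('eeaed'): parent n18 fail=15; on 'd' 15→0 → fail=7;  out {6}∪∅={6}

Run:
[0] read 'e'  n0⇒n15
[1] read 'c'  n15⇒n20  ** P0@[1:1],P7@[0:1]
[2] read 'b'  n20⇒n3 ·f
[3] read 'd'  n3⇒n7 ·f
[4] read 'b'  n7⇒n10  ** P4@[3:4]
[5] read 'b'  n10⇒n3 ·f
[6] read 'e'  n3⇒n4
[7] read 'e'  n4⇒n5
[8] read 'd'  n5⇒n6  ** P2@[5:8]
[9] read 'c'  n6⇒n1 ·f  ** P0@[9:9]
[10] read 'd'  n1⇒n7 ·f
[11] read 'c'  n7⇒n1 ·f  ** P0@[11:11]
[12] read 'b'  n1⇒n3 ·f
[13] read 'e'  n3⇒n4
[14] read 'e'  n4⇒n5
[15] read 'd'  n5⇒n6  ** P2@[12:15]
[16] read 'e'  n6⇒n8 ·f
[17] read 'd'  n8⇒n7 ·f
[18] read 'e'  n7⇒n8
[19] read 'e'  n8⇒n16 ·f
[20] read 'a'  n16⇒n17
[21] read 'e'  n17⇒n18
[22] read 'd'  n18⇒n19  ** P6@[18:22]
[23] read 'd'  n19⇒n7 ·f
[24] read 'a'  n7⇒n11 ·f
[25] read 'b'  n11⇒n3 ·f
[26] read 'd'  n3⇒n7 ·f
[27] read 'b'  n7⇒n10  ** P4@[26:27]
[28] read 'b'  n10⇒n3 ·f
[29] read 'd'  n3⇒n7 ·f
[30] read 'c'  n7⇒n1 ·f  ** P0@[30:30]
[31] read 'a'  n1⇒n2  ** P1@[30:31]
[32] read 'd'  n2⇒n7 ·f
[33] read 'b'  n7⇒n10  ** P4@[32:33]
[34] read 'c'  n10⇒n1 ·f  ** P0@[34:34]
[35] read 'a'  n1⇒n2  ** P1@[34:35]
[36] read 'a'  n2⇒n11 ·f
[37] read 'e'  n11⇒n15 ·f
[38] read 'c'  n15⇒n20  ** P0@[38:38],P7@[37:38]
[39] read 'b'  n20⇒n3 ·f
[40] read 'a'  n3⇒n11 ·f
[41] read 'b'  n11⇒n3 ·f
[42] read 'd'  n3⇒n7 ·f
[43] read 'b'  n7⇒n10  ** P4@[42:43]
[44] read 'a'  n10⇒n11 ·f
[45] read 'c'  n11⇒n12  ** P0@[45:45]

Result: [[1,0],[1,7],[4,4],[8,2],[9,0],[11,0],[15,2],[22,6],[27,4],[30,0],[31,1],[33,4],[34,0],[35,1],[38,0],[38,7],[43,4],[45,0]]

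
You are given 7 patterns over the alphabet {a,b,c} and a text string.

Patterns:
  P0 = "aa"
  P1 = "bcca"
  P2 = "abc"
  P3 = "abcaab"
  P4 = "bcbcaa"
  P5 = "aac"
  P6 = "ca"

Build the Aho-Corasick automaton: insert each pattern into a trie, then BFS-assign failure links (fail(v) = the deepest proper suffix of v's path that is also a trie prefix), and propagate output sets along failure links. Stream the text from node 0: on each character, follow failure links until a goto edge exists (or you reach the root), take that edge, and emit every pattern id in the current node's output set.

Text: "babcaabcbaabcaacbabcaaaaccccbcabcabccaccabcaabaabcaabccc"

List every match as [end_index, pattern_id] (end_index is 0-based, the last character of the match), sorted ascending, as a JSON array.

Build:
Trie (insert patterns):
  n0 'ε': a→1 b→3 c→17
  n1 'a': a→2 b→7
  n2 'aa': c→16  ←P0
  n3 'b': c→4
  n4 'bc': b→12 c→5
  n5 'bcc': a→6
  n6 'bcca': ·  ←P1
  n7 'ab': c→8
  n8 'abc': a→9  ←P2
  n9 'abca': a→10
  n10 'abcaa': b→11
  n11 'abcaab': ·  ←P3
  n12 'bcb': c→13
  n13 'bcbc': a→14
  n14 'bcbca': a→15
  n15 'bcbcaa': ·  ←P4
  n16 'aac': ·  ←P5
  n17 'c': a→18
  n18 'ca': ·  ←P6

BFS fail/out derivation:
  fail(1) 'a': from fail(0)=0 chase 'a': 0 ⇒ 0;  out=∅∪out(0)=∅
  fail(3) 'b': from fail(0)=0 chase 'b': 0 ⇒ 0;  out=∅∪out(0)=∅
  fail(17) 'c': from fail(0)=0 chase 'c': 0 ⇒ 0;  out=∅∪out(0)=∅
  fail(2) 'aa': from fail(1)=0 chase 'a': 0 ⇒ 1;  out={0}∪out(1)={0}
  fail(4) 'bc': from fail(3)=0 chase 'c': 0 ⇒ 17;  out=∅∪out(17)=∅
  fail(7) 'ab': from fail(1)=0 chase 'b': 0 ⇒ 3;  out=∅∪out(3)=∅
  fail(18) 'ca': from fail(17)=0 chase 'a': 0 ⇒ 1;  out={6}∪out(1)={6}
  fail(5) 'bcc': from fail(4)=17 chase 'c': 17→0 ⇒ 17;  out=∅∪out(17)=∅
  fail(8) 'abc': from fail(7)=3 chase 'c': 3 ⇒ 4;  out={2}∪out(4)={2}
  fail(12) 'bcb': from fail(4)=17 chase 'b': 17→0 ⇒ 3;  out=∅∪out(3)=∅
  fail(16) 'aac': from fail(2)=1 chase 'c': 1→0 ⇒ 17;  out={5}∪out(17)={5}
  fail(6) 'bcca': from fail(5)=17 chase 'a': 17 ⇒ 18;  out={1}∪out(18)={1,6}
  fail(9) 'abca': from fail(8)=4 chase 'a': 4→17 ⇒ 18;  out=∅∪out(18)={6}
  fail(13) 'bcbc': from fail(12)=3 chase 'c': 3 ⇒ 4;  out=∅∪out(4)=∅
  fail(10) 'abcaa': from fail(9)=18 chase 'a': 18→1 ⇒ 2;  out=∅∪out(2)={0}
  fail(14) 'bcbca': from fail(13)=4 chase 'a': 4→17 ⇒ 18;  out=∅∪out(18)={6}
  fail(11) 'abcaab': from fail(10)=2 chase 'b': 2→1 ⇒ 7;  out={3}∪out(7)={3}
  fail(15) 'bcbcaa': from fail(14)=18 chase 'a': 18→1 ⇒ 2;  out={4}∪out(2)={0,4}

Text stream:
[0] read 'b'  n0⇒n3
[1] read 'a'  n3⇒n1 ·f
[2] read 'b'  n1⇒n7
[3] read 'c'  n7⇒n8  ** P2@[1:3]
[4] read 'a'  n8⇒n9  ** P6@[3:4]
[5] read 'a'  n9⇒n10  ** P0@[4:5]
[6] read 'b'  n10⇒n11  ** P3@[1:6]
[7] read 'c'  n11⇒n8 ·f  ** P2@[5:7]
[8] read 'b'  n8⇒n12 ·f
[9] read 'a'  n12⇒n1 ·f
[10] read 'a'  n1⇒n2  ** P0@[9:10]
[11] read 'b'  n2⇒n7 ·f
[12] read 'c'  n7⇒n8  ** P2@[10:12]
[13] read 'a'  n8⇒n9  ** P6@[12:13]
[14] read 'a'  n9⇒n10  ** P0@[13:14]
[15] read 'c'  n10⇒n16 ·f  ** P5@[13:15]
[16] read 'b'  n16⇒n3 ·f
[17] read 'a'  n3⇒n1 ·f
[18] read 'b'  n1⇒n7
[19] read 'c'  n7⇒n8  ** P2@[17:19]
[20] read 'a'  n8⇒n9  ** P6@[19:20]
[21] read 'a'  n9⇒n10  ** P0@[20:21]
[22] read 'a'  n10⇒n2 ·f  ** P0@[21:22]
[23] read 'a'  n2⇒n2 ·f  ** P0@[22:23]
[24] read 'c'  n2⇒n16  ** P5@[22:24]
[25] read 'c'  n16⇒n17 ·f
[26] read 'c'  n17⇒n17 ·f
[27] read 'c'  n17⇒n17 ·f
[28] read 'b'  n17⇒n3 ·f
[29] read 'c'  n3⇒n4
[30] read 'a'  n4⇒n18 ·f  ** P6@[29:30]
[31] read 'b'  n18⇒n7 ·f
[32] read 'c'  n7⇒n8  ** P2@[30:32]
[33] read 'a'  n8⇒n9  ** P6@[32:33]
[34] read 'b'  n9⇒n7 ·f
[35] read 'c'  n7⇒n8  ** P2@[33:35]
[36] read 'c'  n8⇒n5 ·f
[37] read 'a'  n5⇒n6  ** P1@[34:37],P6@[36:37]
[38] read 'c'  n6⇒n17 ·f
[39] read 'c'  n17⇒n17 ·f
[40] read 'a'  n17⇒n18  ** P6@[39:40]
[41] read 'b'  n18⇒n7 ·f
[42] read 'c'  n7⇒n8  ** P2@[40:42]
[43] read 'a'  n8⇒n9  ** P6@[42:43]
[44] read 'a'  n9⇒n10  ** P0@[43:44]
[45] read 'b'  n10⇒n11  ** P3@[40:45]
[46] read 'a'  n11⇒n1 ·f
[47] read 'a'  n1⇒n2  ** P0@[46:47]
[48] read 'b'  n2⇒n7 ·f
[49] read 'c'  n7⇒n8  ** P2@[47:49]
[50] read 'a'  n8⇒n9  ** P6@[49:50]
[51] read 'a'  n9⇒n10  ** P0@[50:51]
[52] read 'b'  n10⇒n11  ** P3@[47:52]
[53] read 'c'  n11⇒n8 ·f  ** P2@[51:53]
[54] read 'c'  n8⇒n5 ·f
[55] read 'c'  n5⇒n17 ·f

Result: [[3,2],[4,6],[5,0],[6,3],[7,2],[10,0],[12,2],[13,6],[14,0],[15,5],[19,2],[20,6],[21,0],[22,0],[23,0],[24,5],[30,6],[32,2],[33,6],[35,2],[37,1],[37,6],[40,6],[42,2],[43,6],[44,0],[45,3],[47,0],[49,2],[50,6],[51,0],[52,3],[53,2]]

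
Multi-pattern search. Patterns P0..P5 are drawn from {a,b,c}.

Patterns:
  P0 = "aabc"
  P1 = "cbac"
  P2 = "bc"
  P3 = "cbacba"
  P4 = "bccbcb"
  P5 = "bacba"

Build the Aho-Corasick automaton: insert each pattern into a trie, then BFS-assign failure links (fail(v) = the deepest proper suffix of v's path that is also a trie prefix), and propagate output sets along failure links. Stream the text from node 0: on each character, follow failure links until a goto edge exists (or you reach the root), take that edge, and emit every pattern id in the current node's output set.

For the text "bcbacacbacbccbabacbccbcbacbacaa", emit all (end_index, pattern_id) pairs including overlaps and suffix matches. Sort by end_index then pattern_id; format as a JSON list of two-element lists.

Construct AC machine:
Trie (insert patterns):
  0='ε' goto a→1 b→9 c→5
  1='a' goto a→2
  2='aa' goto b→3
  3='aab' goto c→4
  4='aabc' goto ·  [P0 ends]
  5='c' goto b→6
  6='cb' goto a→7
  7='cba' goto c→8
  8='cbac' goto b→11  [P1 ends]
  9='b' goto a→17 c→10
  10='bc' goto c→13  [P2 ends]
  11='cbacb' goto a→12
  12='cbacba' goto ·  [P3 ends]
  13='bcc' goto b→14
  14='bccb' goto c→15
  15='bccbc' goto b→16
  16='bccbcb' goto ·  [P4 ends]
  17='ba' goto c→18
  18='bac' goto b→19
  19='bacb' goto a→20
  20='bacba' goto ·  [P5 ends]

Failure links (BFS by depth):
  n1('a'): parent n0 fail=0; on 'a' 0 → fail=0;  out ∅∪∅=∅
  n5('c'): parent n0 fail=0; on 'c' 0 → fail=0;  out ∅∪∅=∅
  n9('b'): parent n0 fail=0; on 'b' 0 → fail=0;  out ∅∪∅=∅
  n2('aa'): parent n1 fail=0; on 'a' 0 → fail=1;  out ∅∪∅=∅
  n6('cb'): parent n5 fail=0; on 'b' 0 → fail=9;  out ∅∪∅=∅
  n10('bc'): parent n9 fail=0; on 'c' 0 → fail=5;  out {2}∪∅={2}
  n17('ba'): parent n9 fail=0; on 'a' 0 → fail=1;  out ∅∪∅=∅
  n3('aab'): parent n2 fail=1; on 'b' 1→0 → fail=9;  out ∅∪∅=∅
  n7('cba'): parent n6 fail=9; on 'a' 9 → fail=17;  out ∅∪∅=∅
  n13('bcc'): parent n10 fail=5; on 'c' 5→0 → fail=5;  out ∅∪∅=∅
  n18('bac'): parent n17 fail=1; on 'c' 1→0 → fail=5;  out ∅∪∅=∅
  n4('aabc'): parent n3 fail=9; on 'c' 9 → fail=10;  out {0}∪{2}={0,2}
  n8('cbac'): parent n7 fail=17; on 'c' 17 → fail=18;  out {1}∪∅={1}
  n14('bccb'): parent n13 fail=5; on 'b' 5 → fail=6;  out ∅∪∅=∅
  n19('bacb'): parent n18 fail=5; on 'b' 5 → fail=6;  out ∅∪∅=∅
  n11('cbacb'): parent n8 fail=18; on 'b' 18 → fail=19;  out ∅∪∅=∅
  n15('bccbc'): parent n14 fail=6; on 'c' 6→9 → fail=10;  out ∅∪{2}={2}
  n20('bacba'): parent n19 fail=6; on 'a' 6 → fail=7;  out {5}∪∅={5}
  n12('cbacba'): parent n11 fail=19; on 'a' 19 → fail=20;  out {3}∪{5}={3,5}
  n16('bccbcb'): parent n15 fail=10; on 'b' 10→5 → fail=6;  out {4}∪∅={4}

Text stream:
[0] read 'b'  n0⇒n9
[1] read 'c'  n9⇒n10  → match P2@[0:1]
[2] read 'b'  n10⇒n6 ·f
[3] read 'a'  n6⇒n7
[4] read 'c'  n7⇒n8  → match P1@[1:4]
[5] read 'a'  n8⇒n1 ·f
[6] read 'c'  n1⇒n5 ·f
[7] read 'b'  n5⇒n6
[8] read 'a'  n6⇒n7
[9] read 'c'  n7⇒n8  → match P1@[6:9]
[10] read 'b'  n8⇒n11
[11] read 'c'  n11⇒n10 ·f  → match P2@[10:11]
[12] read 'c'  n10⇒n13
[13] read 'b'  n13⇒n14
[14] read 'a'  n14⇒n7 ·f
[15] read 'b'  n7⇒n9 ·f
[16] read 'a'  n9⇒n17
[17] read 'c'  n17⇒n18
[18] read 'b'  n18⇒n19
[19] read 'c'  n19⇒n10 ·f  → match P2@[18:19]
[20] read 'c'  n10⇒n13
[21] read 'b'  n13⇒n14
[22] read 'c'  n14⇒n15  → match P2@[21:22]
[23] read 'b'  n15⇒n16  → match P4@[18:23]
[24] read 'a'  n16⇒n7 ·f
[25] read 'c'  n7⇒n8  → match P1@[22:25]
[26] read 'b'  n8⇒n11
[27] read 'a'  n11⇒n12  → match P3@[22:27],P5@[23:27]
[28] read 'c'  n12⇒n8 ·f  → match P1@[25:28]
[29] read 'a'  n8⇒n1 ·f
[30] read 'a'  n1⇒n2

Result: [[1,2],[4,1],[9,1],[11,2],[19,2],[22,2],[23,4],[25,1],[27,3],[27,5],[28,1]]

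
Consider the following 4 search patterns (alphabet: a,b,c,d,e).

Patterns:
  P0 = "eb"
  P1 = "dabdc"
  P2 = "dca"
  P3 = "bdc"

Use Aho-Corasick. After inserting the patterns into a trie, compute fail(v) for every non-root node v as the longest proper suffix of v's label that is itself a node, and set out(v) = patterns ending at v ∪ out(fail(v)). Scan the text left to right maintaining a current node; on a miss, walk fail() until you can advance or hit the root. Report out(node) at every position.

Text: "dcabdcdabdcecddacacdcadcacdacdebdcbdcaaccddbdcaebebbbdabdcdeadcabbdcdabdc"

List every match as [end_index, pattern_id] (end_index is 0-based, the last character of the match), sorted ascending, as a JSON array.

Build:
Trie (insert patterns):
  0='ε' goto b→10 d→3 e→1
  1='e' goto b→2
  2='eb' goto ·  [P0 ends]
  3='d' goto a→4 c→8
  4='da' goto b→5
  5='dab' goto d→6
  6='dabd' goto c→7
  7='dabdc' goto ·  [P1 ends]
  8='dc' goto a→9
  9='dca' goto ·  [P2 ends]
  10='b' goto d→11
  11='bd' goto c→12
  12='bdc' goto ·  [P3 ends]

BFS fail/out derivation:
  n1('e'): parent n0 fail=0; on 'e' 0 → fail=0;  out ∅∪∅=∅
  n3('d'): parent n0 fail=0; on 'd' 0 → fail=0;  out ∅∪∅=∅
  n10('b'): parent n0 fail=0; on 'b' 0 → fail=0;  out ∅∪∅=∅
  n2('eb'): parent n1 fail=0; on 'b' 0 → fail=10;  out {0}∪∅={0}
  n4('da'): parent n3 fail=0; on 'a' 0 → fail=0;  out ∅∪∅=∅
  n8('dc'): parent n3 fail=0; on 'c' 0 → fail=0;  out ∅∪∅=∅
  n11('bd'): parent n10 fail=0; on 'd' 0 → fail=3;  out ∅∪∅=∅
  n5('dab'): parent n4 fail=0; on 'b' 0 → fail=10;  out ∅∪∅=∅
  n9('dca'): parent n8 fail=0; on 'a' 0 → fail=0;  out {2}∪∅={2}
  n12('bdc'): parent n11 fail=3; on 'c' 3 → fail=8;  out {3}∪∅={3}
  n6('dabd'): parent n5 fail=10; on 'd' 10 → fail=11;  out ∅∪∅=∅
  n7('dabdc'): parent n6 fail=11; on 'c' 11 → fail=12;  out {1}∪{3}={1,3}

Run:
[0] read 'd'  n0⇒n3
[1] read 'c'  n3⇒n8
[2] read 'a'  n8⇒n9  emit P2@[0:2]
[3] read 'b'  n9⇒n10 (via fail)
[4] read 'd'  n10⇒n11
[5] read 'c'  n11⇒n12  emit P3@[3:5]
[6] read 'd'  n12⇒n3 (via fail)
[7] read 'a'  n3⇒n4
[8] read 'b'  n4⇒n5
[9] read 'd'  n5⇒n6
[10] read 'c'  n6⇒n7  emit P1@[6:10],P3@[8:10]
[11] read 'e'  n7⇒n1 (via fail)
[12] read 'c'  n1⇒n0 (via fail)
[13] read 'd'  n0⇒n3
[14] read 'd'  n3⇒n3 (via fail)
[15] read 'a'  n3⇒n4
[16] read 'c'  n4⇒n0 (via fail)
[17] read 'a'  n0⇒n0
[18] read 'c'  n0⇒n0
[19] read 'd'  n0⇒n3
[20] read 'c'  n3⇒n8
[21] read 'a'  n8⇒n9  emit P2@[19:21]
[22] read 'd'  n9⇒n3 (via fail)
[23] read 'c'  n3⇒n8
[24] read 'a'  n8⇒n9  emit P2@[22:24]
[25] read 'c'  n9⇒n0 (via fail)
[26] read 'd'  n0⇒n3
[27] read 'a'  n3⇒n4
[28] read 'c'  n4⇒n0 (via fail)
[29] read 'd'  n0⇒n3
[30] read 'e'  n3⇒n1 (via fail)
[31] read 'b'  n1⇒n2  emit P0@[30:31]
[32] read 'd'  n2⇒n11 (via fail)
[33] read 'c'  n11⇒n12  emit P3@[31:33]
[34] read 'b'  n12⇒n10 (via fail)
[35] read 'd'  n10⇒n11
[36] read 'c'  n11⇒n12  emit P3@[34:36]
[37] read 'a'  n12⇒n9 (via fail)  emit P2@[35:37]
[38] read 'a'  n9⇒n0 (via fail)
[39] read 'c'  n0⇒n0
[40] read 'c'  n0⇒n0
[41] read 'd'  n0⇒n3
[42] read 'd'  n3⇒n3 (via fail)
[43] read 'b'  n3⇒n10 (via fail)
[44] read 'd'  n10⇒n11
[45] read 'c'  n11⇒n12  emit P3@[43:45]
[46] read 'a'  n12⇒n9 (via fail)  emit P2@[44:46]
[47] read 'e'  n9⇒n1 (via fail)
[48] read 'b'  n1⇒n2  emit P0@[47:48]
[49] read 'e'  n2⇒n1 (via fail)
[50] read 'b'  n1⇒n2  emit P0@[49:50]
[51] read 'b'  n2⇒n10 (via fail)
[52] read 'b'  n10⇒n10 (via fail)
[53] read 'd'  n10⇒n11
[54] read 'a'  n11⇒n4 (via fail)
[55] read 'b'  n4⇒n5
[56] read 'd'  n5⇒n6
[57] read 'c'  n6⇒n7  emit P1@[53:57],P3@[55:57]
[58] read 'd'  n7⇒n3 (via fail)
[59] read 'e'  n3⇒n1 (via fail)
[60] read 'a'  n1⇒n0 (via fail)
[61] read 'd'  n0⇒n3
[62] read 'c'  n3⇒n8
[63] read 'a'  n8⇒n9  emit P2@[61:63]
[64] read 'b'  n9⇒n10 (via fail)
[65] read 'b'  n10⇒n10 (via fail)
[66] read 'd'  n10⇒n11
[67] read 'c'  n11⇒n12  emit P3@[65:67]
[68] read 'd'  n12⇒n3 (via fail)
[69] read 'a'  n3⇒n4
[70] read 'b'  n4⇒n5
[71] read 'd'  n5⇒n6
[72] read 'c'  n6⇒n7  emit P1@[68:72],P3@[70:72]

Matches: [[2,2],[5,3],[10,1],[10,3],[21,2],[24,2],[31,0],[33,3],[36,3],[37,2],[45,3],[46,2],[48,0],[50,0],[57,1],[57,3],[63,2],[67,3],[72,1],[72,3]]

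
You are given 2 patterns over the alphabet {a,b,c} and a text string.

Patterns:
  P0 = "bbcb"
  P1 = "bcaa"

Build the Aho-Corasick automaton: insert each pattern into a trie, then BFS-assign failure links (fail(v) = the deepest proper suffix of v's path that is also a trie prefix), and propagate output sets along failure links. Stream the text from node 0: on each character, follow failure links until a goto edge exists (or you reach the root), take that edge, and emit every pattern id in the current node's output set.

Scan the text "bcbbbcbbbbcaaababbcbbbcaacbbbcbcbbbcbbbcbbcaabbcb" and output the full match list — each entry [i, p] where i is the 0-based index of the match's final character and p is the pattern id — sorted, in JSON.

Build:
Trie nodes:
  n0 'ε': b→1
  n1 'b': b→2 c→5
  n2 'bb': c→3
  n3 'bbc': b→4
  n4 'bbcb': ·  ←P0
  n5 'bc': a→6
  n6 'bca': a→7
  n7 'bcaa': ·  ←P1

BFS fail/out derivation:
  n1('b'): parent n0 fail=0; on 'b' 0 → fail=0;  out ∅∪∅=∅
  n2('bb'): parent n1 fail=0; on 'b' 0 → fail=1;  out ∅∪∅=∅
  n5('bc'): parent n1 fail=0; on 'c' 0 → fail=0;  out ∅∪∅=∅
  n3('bbc'): parent n2 fail=1; on 'c' 1 → fail=5;  out ∅∪∅=∅
  n6('bca'): parent n5 fail=0; on 'a' 0 → fail=0;  out ∅∪∅=∅
  n4('bbcb'): parent n3 fail=5; on 'b' 5→0 → fail=1;  out {0}∪∅={0}
  n7('bcaa'): parent n6 fail=0; on 'a' 0 → fail=0;  out {1}∪∅={1}

Run:
[0] read 'b'  n0⇒n1
[1] read 'c'  n1⇒n5
[2] read 'b'  n5⇒n1 ·f
[3] read 'b'  n1⇒n2
[4] read 'b'  n2⇒n2 ·f
[5] read 'c'  n2⇒n3
[6] read 'b'  n3⇒n4  ** P0@[3:6]
[7] read 'b'  n4⇒n2 ·f
[8] read 'b'  n2⇒n2 ·f
[9] read 'b'  n2⇒n2 ·f
[10] read 'c'  n2⇒n3
[11] read 'a'  n3⇒n6 ·f
[12] read 'a'  n6⇒n7  ** P1@[9:12]
[13] read 'a'  n7⇒n0 ·f
[14] read 'b'  n0⇒n1
[15] read 'a'  n1⇒n0 ·f
[16] read 'b'  n0⇒n1
[17] read 'b'  n1⇒n2
[18] read 'c'  n2⇒n3
[19] read 'b'  n3⇒n4  ** P0@[16:19]
[20] read 'b'  n4⇒n2 ·f
[21] read 'b'  n2⇒n2 ·f
[22] read 'c'  n2⇒n3
[23] read 'a'  n3⇒n6 ·f
[24] read 'a'  n6⇒n7  ** P1@[21:24]
[25] read 'c'  n7⇒n0 ·f
[26] read 'b'  n0⇒n1
[27] read 'b'  n1⇒n2
[28] read 'b'  n2⇒n2 ·f
[29] read 'c'  n2⇒n3
[30] read 'b'  n3⇒n4  ** P0@[27:30]
[31] read 'c'  n4⇒n5 ·f
[32] read 'b'  n5⇒n1 ·f
[33] read 'b'  n1⇒n2
[34] read 'b'  n2⇒n2 ·f
[35] read 'c'  n2⇒n3
[36] read 'b'  n3⇒n4  ** P0@[33:36]
[37] read 'b'  n4⇒n2 ·f
[38] read 'b'  n2⇒n2 ·f
[39] read 'c'  n2⇒n3
[40] read 'b'  n3⇒n4  ** P0@[37:40]
[41] read 'b'  n4⇒n2 ·f
[42] read 'c'  n2⇒n3
[43] read 'a'  n3⇒n6 ·f
[44] read 'a'  n6⇒n7  ** P1@[41:44]
[45] read 'b'  n7⇒n1 ·f
[46] read 'b'  n1⇒n2
[47] read 'c'  n2⇒n3
[48] read 'b'  n3⇒n4  ** P0@[45:48]

All matches (sorted): [[6,0],[12,1],[19,0],[24,1],[30,0],[36,0],[40,0],[44,1],[48,0]]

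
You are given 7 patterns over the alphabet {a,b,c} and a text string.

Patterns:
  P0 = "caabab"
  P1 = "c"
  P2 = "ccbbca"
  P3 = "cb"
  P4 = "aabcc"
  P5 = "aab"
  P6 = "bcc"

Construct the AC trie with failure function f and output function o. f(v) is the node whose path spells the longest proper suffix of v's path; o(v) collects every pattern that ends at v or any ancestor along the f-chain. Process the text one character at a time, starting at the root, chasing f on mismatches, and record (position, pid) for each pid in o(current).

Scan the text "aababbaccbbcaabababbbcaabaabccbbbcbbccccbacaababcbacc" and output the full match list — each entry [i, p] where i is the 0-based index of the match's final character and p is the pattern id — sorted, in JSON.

Construct AC machine:
Trie nodes:
  n0 'ε': a→13 b→18 c→1
  n1 'c': a→2 b→12 c→7  [P1 ends]
  n2 'ca': a→3
  n3 'caa': b→4
  n4 'caab': a→5
  n5 'caaba': b→6
  n6 'caabab': ·  [P0 ends]
  n7 'cc': b→8
  n8 'ccb': b→9
  n9 'ccbb': c→10
  n10 'ccbbc': a→11
  n11 'ccbbca': ·  [P2 ends]
  n12 'cb': ·  [P3 ends]
  n13 'a': a→14
  n14 'aa': b→15
  n15 'aab': c→16  [P5 ends]
  n16 'aabc': c→17
  n17 'aabcc': ·  [P4 ends]
  n18 'b': c→19
  n19 'bc': c→20
  n20 'bcc': ·  [P6 ends]

Failure links (BFS by depth):
  n1('c'): parent n0 fail=0; on 'c' 0 → fail=0;  out {1}∪∅={1}
  n13('a'): parent n0 fail=0; on 'a' 0 → fail=0;  out ∅∪∅=∅
  n18('b'): parent n0 fail=0; on 'b' 0 → fail=0;  out ∅∪∅=∅
  n2('ca'): parent n1 fail=0; on 'a' 0 → fail=13;  out ∅∪∅=∅
  n7('cc'): parent n1 fail=0; on 'c' 0 → fail=1;  out ∅∪{1}={1}
  n12('cb'): parent n1 fail=0; on 'b' 0 → fail=18;  out {3}∪∅={3}
  n14('aa'): parent n13 fail=0; on 'a' 0 → fail=13;  out ∅∪∅=∅
  n19('bc'): parent n18 fail=0; on 'c' 0 → fail=1;  out ∅∪{1}={1}
  n3('caa'): parent n2 fail=13; on 'a' 13 → fail=14;  out ∅∪∅=∅
  n8('ccb'): parent n7 fail=1; on 'b' 1 → fail=12;  out ∅∪{3}={3}
  n15('aab'): parent n14 fail=13; on 'b' 13→0 → fail=18;  out {5}∪∅={5}
  n20('bcc'): parent n19 fail=1; on 'c' 1 → fail=7;  out {6}∪{1}={1,6}
  n4('caab'): parent n3 fail=14; on 'b' 14 → fail=15;  out ∅∪{5}={5}
  n9('ccbb'): parent n8 fail=12; on 'b' 12→18→0 → fail=18;  out ∅∪∅=∅
  n16('aabc'): parent n15 fail=18; on 'c' 18 → fail=19;  out ∅∪{1}={1}
  n5('caaba'): parent n4 fail=15; on 'a' 15→18→0 → fail=13;  out ∅∪∅=∅
  n10('ccbbc'): parent n9 fail=18; on 'c' 18 → fail=19;  out ∅∪{1}={1}
  n17('aabcc'): parent n16 fail=19; on 'c' 19 → fail=20;  out {4}∪{1,6}={1,4,6}
  n6('caabab'): parent n5 fail=13; on 'b' 13→0 → fail=18;  out {0}∪∅={0}
  n11('ccbbca'): parent n10 fail=19; on 'a' 19→1 → fail=2;  out {2}∪∅={2}

Text stream:
[0] read 'a'  n0⇒n13
[1] read 'a'  n13⇒n14
[2] read 'b'  n14⇒n15  → match P5@[0:2]
[3] read 'a'  n15⇒n13 ·f
[4] read 'b'  n13⇒n18 ·f
[5] read 'b'  n18⇒n18 ·f
[6] read 'a'  n18⇒n13 ·f
[7] read 'c'  n13⇒n1 ·f  → match P1@[7:7]
[8] read 'c'  n1⇒n7  → match P1@[8:8]
[9] read 'b'  n7⇒n8  → match P3@[8:9]
[10] read 'b'  n8⇒n9
[11] read 'c'  n9⇒n10  → match P1@[11:11]
[12] read 'a'  n10⇒n11  → match P2@[7:12]
[13] read 'a'  n11⇒n3 ·f
[14] read 'b'  n3⇒n4  → match P5@[12:14]
[15] read 'a'  n4⇒n5
[16] read 'b'  n5⇒n6  → match P0@[11:16]
[17] read 'a'  n6⇒n13 ·f
[18] read 'b'  n13⇒n18 ·f
[19] read 'b'  n18⇒n18 ·f
[20] read 'b'  n18⇒n18 ·f
[21] read 'c'  n18⇒n19  → match P1@[21:21]
[22] read 'a'  n19⇒n2 ·f
[23] read 'a'  n2⇒n3
[24] read 'b'  n3⇒n4  → match P5@[22:24]
[25] read 'a'  n4⇒n5
[26] read 'a'  n5⇒n14 ·f
[27] read 'b'  n14⇒n15  → match P5@[25:27]
[28] read 'c'  n15⇒n16  → match P1@[28:28]
[29] read 'c'  n16⇒n17  → match P1@[29:29],P4@[25:29],P6@[27:29]
[30] read 'b'  n17⇒n8 ·f  → match P3@[29:30]
[31] read 'b'  n8⇒n9
[32] read 'b'  n9⇒n18 ·f
[33] read 'c'  n18⇒n19  → match P1@[33:33]
[34] read 'b'  n19⇒n12 ·f  → match P3@[33:34]
[35] read 'b'  n12⇒n18 ·f
[36] read 'c'  n18⇒n19  → match P1@[36:36]
[37] read 'c'  n19⇒n20  → match P1@[37:37],P6@[35:37]
[38] read 'c'  n20⇒n7 ·f  → match P1@[38:38]
[39] read 'c'  n7⇒n7 ·f  → match P1@[39:39]
[40] read 'b'  n7⇒n8  → match P3@[39:40]
[41] read 'a'  n8⇒n13 ·f
[42] read 'c'  n13⇒n1 ·f  → match P1@[42:42]
[43] read 'a'  n1⇒n2
[44] read 'a'  n2⇒n3
[45] read 'b'  n3⇒n4  → match P5@[43:45]
[46] read 'a'  n4⇒n5
[47] read 'b'  n5⇒n6  → match P0@[42:47]
[48] read 'c'  n6⇒n19 ·f  → match P1@[48:48]
[49] read 'b'  n19⇒n12 ·f  → match P3@[48:49]
[50] read 'a'  n12⇒n13 ·f
[51] read 'c'  n13⇒n1 ·f  → match P1@[51:51]
[52] read 'c'  n1⇒n7  → match P1@[52:52]

Result: [[2,5],[7,1],[8,1],[9,3],[11,1],[12,2],[14,5],[16,0],[21,1],[24,5],[27,5],[28,1],[29,1],[29,4],[29,6],[30,3],[33,1],[34,3],[36,1],[37,1],[37,6],[38,1],[39,1],[40,3],[42,1],[45,5],[47,0],[48,1],[49,3],[51,1],[52,1]]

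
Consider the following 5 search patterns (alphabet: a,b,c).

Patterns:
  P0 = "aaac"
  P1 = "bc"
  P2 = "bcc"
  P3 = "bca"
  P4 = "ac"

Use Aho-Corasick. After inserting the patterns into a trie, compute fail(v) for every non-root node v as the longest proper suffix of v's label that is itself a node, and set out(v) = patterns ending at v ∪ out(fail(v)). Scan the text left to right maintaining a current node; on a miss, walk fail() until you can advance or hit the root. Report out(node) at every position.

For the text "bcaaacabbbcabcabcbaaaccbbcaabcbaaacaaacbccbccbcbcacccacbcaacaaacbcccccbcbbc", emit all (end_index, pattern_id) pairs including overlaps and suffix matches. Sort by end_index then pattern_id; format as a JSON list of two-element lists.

Build:
Trie nodes:
  0='ε' goto a→1 b→5
  1='a' goto a→2 c→9
  2='aa' goto a→3
  3='aaa' goto c→4
  4='aaac' goto ·  ←P0
  5='b' goto c→6
  6='bc' goto a→8 c→7  ←P1
  7='bcc' goto ·  ←P2
  8='bca' goto ·  ←P3
  9='ac' goto ·  ←P4

Failure links (BFS by depth):
  n1('a'): parent n0 fail=0; on 'a' 0 → fail=0;  out ∅∪∅=∅
  n5('b'): parent n0 fail=0; on 'b' 0 → fail=0;  out ∅∪∅=∅
  n2('aa'): parent n1 fail=0; on 'a' 0 → fail=1;  out ∅∪∅=∅
  n6('bc'): parent n5 fail=0; on 'c' 0 → fail=0;  out {1}∪∅={1}
  n9('ac'): parent n1 fail=0; on 'c' 0 → fail=0;  out {4}∪∅={4}
  n3('aaa'): parent n2 fail=1; on 'a' 1 → fail=2;  out ∅∪∅=∅
  n7('bcc'): parent n6 fail=0; on 'c' 0 → fail=0;  out {2}∪∅={2}
  n8('bca'): parent n6 fail=0; on 'a' 0 → fail=1;  out {3}∪∅={3}
  n4('aaac'): parent n3 fail=2; on 'c' 2→1 → fail=9;  out {0}∪{4}={0,4}

Run:
pos 0 'b': at 5
pos 1 'c': at 6  ** P1@[0:1]
pos 2 'a': at 8  ** P3@[0:2]
pos 3 'a': at 2 ·f
pos 4 'a': at 3
pos 5 'c': at 4  ** P0@[2:5],P4@[4:5]
pos 6 'a': at 1 ·f
pos 7 'b': at 5 ·f
pos 8 'b': at 5 ·f
pos 9 'b': at 5 ·f
pos 10 'c': at 6  ** P1@[9:10]
pos 11 'a': at 8  ** P3@[9:11]
pos 12 'b': at 5 ·f
pos 13 'c': at 6  ** P1@[12:13]
pos 14 'a': at 8  ** P3@[12:14]
pos 15 'b': at 5 ·f
pos 16 'c': at 6  ** P1@[15:16]
pos 17 'b': at 5 ·f
pos 18 'a': at 1 ·f
pos 19 'a': at 2
pos 20 'a': at 3
pos 21 'c': at 4  ** P0@[18:21],P4@[20:21]
pos 22 'c': at 0 ·f
pos 23 'b': at 5
pos 24 'b': at 5 ·f
pos 25 'c': at 6  ** P1@[24:25]
pos 26 'a': at 8  ** P3@[24:26]
pos 27 'a': at 2 ·f
pos 28 'b': at 5 ·f
pos 29 'c': at 6  ** P1@[28:29]
pos 30 'b': at 5 ·f
pos 31 'a': at 1 ·f
pos 32 'a': at 2
pos 33 'a': at 3
pos 34 'c': at 4  ** P0@[31:34],P4@[33:34]
pos 35 'a': at 1 ·f
pos 36 'a': at 2
pos 37 'a': at 3
pos 38 'c': at 4  ** P0@[35:38],P4@[37:38]
pos 39 'b': at 5 ·f
pos 40 'c': at 6  ** P1@[39:40]
pos 41 'c': at 7  ** P2@[39:41]
pos 42 'b': at 5 ·f
pos 43 'c': at 6  ** P1@[42:43]
pos 44 'c': at 7  ** P2@[42:44]
pos 45 'b': at 5 ·f
pos 46 'c': at 6  ** P1@[45:46]
pos 47 'b': at 5 ·f
pos 48 'c': at 6  ** P1@[47:48]
pos 49 'a': at 8  ** P3@[47:49]
pos 50 'c': at 9 ·f  ** P4@[49:50]
pos 51 'c': at 0 ·f
pos 52 'c': at 0
pos 53 'a': at 1
pos 54 'c': at 9  ** P4@[53:54]
pos 55 'b': at 5 ·f
pos 56 'c': at 6  ** P1@[55:56]
pos 57 'a': at 8  ** P3@[55:57]
pos 58 'a': at 2 ·f
pos 59 'c': at 9 ·f  ** P4@[58:59]
pos 60 'a': at 1 ·f
pos 61 'a': at 2
pos 62 'a': at 3
pos 63 'c': at 4  ** P0@[60:63],P4@[62:63]
pos 64 'b': at 5 ·f
pos 65 'c': at 6  ** P1@[64:65]
pos 66 'c': at 7  ** P2@[64:66]
pos 67 'c': at 0 ·f
pos 68 'c': at 0
pos 69 'c': at 0
pos 70 'b': at 5
pos 71 'c': at 6  ** P1@[70:71]
pos 72 'b': at 5 ·f
pos 73 'b': at 5 ·f
pos 74 'c': at 6  ** P1@[73:74]

Result: [[1,1],[2,3],[5,0],[5,4],[10,1],[11,3],[13,1],[14,3],[16,1],[21,0],[21,4],[25,1],[26,3],[29,1],[34,0],[34,4],[38,0],[38,4],[40,1],[41,2],[43,1],[44,2],[46,1],[48,1],[49,3],[50,4],[54,4],[56,1],[57,3],[59,4],[63,0],[63,4],[65,1],[66,2],[71,1],[74,1]]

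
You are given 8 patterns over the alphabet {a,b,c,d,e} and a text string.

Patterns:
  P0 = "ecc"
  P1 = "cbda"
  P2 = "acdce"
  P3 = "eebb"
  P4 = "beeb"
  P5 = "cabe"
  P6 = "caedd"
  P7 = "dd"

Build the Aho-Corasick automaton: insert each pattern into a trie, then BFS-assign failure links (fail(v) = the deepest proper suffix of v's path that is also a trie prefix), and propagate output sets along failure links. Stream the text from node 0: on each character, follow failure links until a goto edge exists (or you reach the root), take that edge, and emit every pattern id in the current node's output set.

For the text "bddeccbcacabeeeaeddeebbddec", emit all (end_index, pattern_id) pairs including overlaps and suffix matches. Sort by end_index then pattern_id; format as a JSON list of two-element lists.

Construct AC machine:
Trie (insert patterns):
  n0 'ε': a→8 b→16 c→4 d→26 e→1
  n1 'e': c→2 e→13
  n2 'ec': c→3
  n3 'ecc': ·  [P0 ends]
  n4 'c': a→20 b→5
  n5 'cb': d→6
  n6 'cbd': a→7
  n7 'cbda': ·  [P1 ends]
  n8 'a': c→9
  n9 'ac': d→10
  n10 'acd': c→11
  n11 'acdc': e→12
  n12 'acdce': ·  [P2 ends]
  n13 'ee': b→14
  n14 'eeb': b→15
  n15 'eebb': ·  [P3 ends]
  n16 'b': e→17
  n17 'be': e→18
  n18 'bee': b→19
  n19 'beeb': ·  [P4 ends]
  n20 'ca': b→21 e→23
  n21 'cab': e→22
  n22 'cabe': ·  [P5 ends]
  n23 'cae': d→24
  n24 'caed': d→25
  n25 'caedd': ·  [P6 ends]
  n26 'd': d→27
  n27 'dd': ·  [P7 ends]

Failure links (BFS by depth):
  n1('e'): parent n0 fail=0; on 'e' 0 → fail=0;  out ∅∪∅=∅
  n4('c'): parent n0 fail=0; on 'c' 0 → fail=0;  out ∅∪∅=∅
  n8('a'): parent n0 fail=0; on 'a' 0 → fail=0;  out ∅∪∅=∅
  n16('b'): parent n0 fail=0; on 'b' 0 → fail=0;  out ∅∪∅=∅
  n26('d'): parent n0 fail=0; on 'd' 0 → fail=0;  out ∅∪∅=∅
  n2('ec'): parent n1 fail=0; on 'c' 0 → fail=4;  out ∅∪∅=∅
  n5('cb'): parent n4 fail=0; on 'b' 0 → fail=16;  out ∅∪∅=∅
  n9('ac'): parent n8 fail=0; on 'c' 0 → fail=4;  out ∅∪∅=∅
  n13('ee'): parent n1 fail=0; on 'e' 0 → fail=1;  out ∅∪∅=∅
  n17('be'): parent n16 fail=0; on 'e' 0 → fail=1;  out ∅∪∅=∅
  n20('ca'): parent n4 fail=0; on 'a' 0 → fail=8;  out ∅∪∅=∅
  n27('dd'): parent n26 fail=0; on 'd' 0 → fail=26;  out {7}∪∅={7}
  n3('ecc'): parent n2 fail=4; on 'c' 4→0 → fail=4;  out {0}∪∅={0}
  n6('cbd'): parent n5 fail=16; on 'd' 16→0 → fail=26;  out ∅∪∅=∅
  n10('acd'): parent n9 fail=4; on 'd' 4→0 → fail=26;  out ∅∪∅=∅
  n14('eeb'): parent n13 fail=1; on 'b' 1→0 → fail=16;  out ∅∪∅=∅
  n18('bee'): parent n17 fail=1; on 'e' 1 → fail=13;  out ∅∪∅=∅
  n21('cab'): parent n20 fail=8; on 'b' 8→0 → fail=16;  out ∅∪∅=∅
  n23('cae'): parent n20 fail=8; on 'e' 8→0 → fail=1;  out ∅∪∅=∅
  n7('cbda'): parent n6 fail=26; on 'a' 26→0 → fail=8;  out {1}∪∅={1}
  n11('acdc'): parent n10 fail=26; on 'c' 26→0 → fail=4;  out ∅∪∅=∅
  n15('eebb'): parent n14 fail=16; on 'b' 16→0 → fail=16;  out {3}∪∅={3}
  n19('beeb'): parent n18 fail=13; on 'b' 13 → fail=14;  out {4}∪∅={4}
  n22('cabe'): parent n21 fail=16; on 'e' 16 → fail=17;  out {5}∪∅={5}
  n24('caed'): parent n23 fail=1; on 'd' 1→0 → fail=26;  out ∅∪∅=∅
  n12('acdce'): parent n11 fail=4; on 'e' 4→0 → fail=1;  out {2}∪∅={2}
  n25('caedd'): parent n24 fail=26; on 'd' 26 → fail=27;  out {6}∪{7}={6,7}

Run:
[0] read 'b'  n0⇒n16
[1] read 'd'  n16⇒n26 (via fail)
[2] read 'd'  n26⇒n27  emit P7@[1:2]
[3] read 'e'  n27⇒n1 (via fail)
[4] read 'c'  n1⇒n2
[5] read 'c'  n2⇒n3  emit P0@[3:5]
[6] read 'b'  n3⇒n5 (via fail)
[7] read 'c'  n5⇒n4 (via fail)
[8] read 'a'  n4⇒n20
[9] read 'c'  n20⇒n9 (via fail)
[10] read 'a'  n9⇒n20 (via fail)
[11] read 'b'  n20⇒n21
[12] read 'e'  n21⇒n22  emit P5@[9:12]
[13] read 'e'  n22⇒n18 (via fail)
[14] read 'e'  n18⇒n13 (via fail)
[15] read 'a'  n13⇒n8 (via fail)
[16] read 'e'  n8⇒n1 (via fail)
[17] read 'd'  n1⇒n26 (via fail)
[18] read 'd'  n26⇒n27  emit P7@[17:18]
[19] read 'e'  n27⇒n1 (via fail)
[20] read 'e'  n1⇒n13
[21] read 'b'  n13⇒n14
[22] read 'b'  n14⇒n15  emit P3@[19:22]
[23] read 'd'  n15⇒n26 (via fail)
[24] read 'd'  n26⇒n27  emit P7@[23:24]
[25] read 'e'  n27⇒n1 (via fail)
[26] read 'c'  n1⇒n2

Result: [[2,7],[5,0],[12,5],[18,7],[22,3],[24,7]]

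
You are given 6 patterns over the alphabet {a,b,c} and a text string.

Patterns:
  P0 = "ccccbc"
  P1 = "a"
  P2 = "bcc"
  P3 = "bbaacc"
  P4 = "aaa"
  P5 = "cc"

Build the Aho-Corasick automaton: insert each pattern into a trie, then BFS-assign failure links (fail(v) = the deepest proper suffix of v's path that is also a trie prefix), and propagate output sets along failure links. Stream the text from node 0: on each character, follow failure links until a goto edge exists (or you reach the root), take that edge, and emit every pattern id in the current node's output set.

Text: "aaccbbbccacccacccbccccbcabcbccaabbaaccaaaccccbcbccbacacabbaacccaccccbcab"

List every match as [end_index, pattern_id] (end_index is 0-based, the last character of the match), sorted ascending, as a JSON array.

Build:
Trie nodes:
  0='ε' goto a→7 b→8 c→1
  1='c' goto c→2
  2='cc' goto c→3  ←P5
  3='ccc' goto c→4
  4='cccc' goto b→5
  5='ccccb' goto c→6
  6='ccccbc' goto ·  ←P0
  7='a' goto a→16  ←P1
  8='b' goto b→11 c→9
  9='bc' goto c→10
  10='bcc' goto ·  ←P2
  11='bb' goto a→12
  12='bba' goto a→13
  13='bbaa' goto c→14
  14='bbaac' goto c→15
  15='bbaacc' goto ·  ←P3
  16='aa' goto a→17
  17='aaa' goto ·  ←P4

BFS fail/out derivation:
  fail(1) 'c': from fail(0)=0 chase 'c': 0 ⇒ 0;  out=∅∪out(0)=∅
  fail(7) 'a': from fail(0)=0 chase 'a': 0 ⇒ 0;  out={1}∪out(0)={1}
  fail(8) 'b': from fail(0)=0 chase 'b': 0 ⇒ 0;  out=∅∪out(0)=∅
  fail(2) 'cc': from fail(1)=0 chase 'c': 0 ⇒ 1;  out={5}∪out(1)={5}
  fail(9) 'bc': from fail(8)=0 chase 'c': 0 ⇒ 1;  out=∅∪out(1)=∅
  fail(11) 'bb': from fail(8)=0 chase 'b': 0 ⇒ 8;  out=∅∪out(8)=∅
  fail(16) 'aa': from fail(7)=0 chase 'a': 0 ⇒ 7;  out=∅∪out(7)={1}
  fail(3) 'ccc': from fail(2)=1 chase 'c': 1 ⇒ 2;  out=∅∪out(2)={5}
  fail(10) 'bcc': from fail(9)=1 chase 'c': 1 ⇒ 2;  out={2}∪out(2)={2,5}
  fail(12) 'bba': from fail(11)=8 chase 'a': 8→0 ⇒ 7;  out=∅∪out(7)={1}
  fail(17) 'aaa': from fail(16)=7 chase 'a': 7 ⇒ 16;  out={4}∪out(16)={1,4}
  fail(4) 'cccc': from fail(3)=2 chase 'c': 2 ⇒ 3;  out=∅∪out(3)={5}
  fail(13) 'bbaa': from fail(12)=7 chase 'a': 7 ⇒ 16;  out=∅∪out(16)={1}
  fail(5) 'ccccb': from fail(4)=3 chase 'b': 3→2→1→0 ⇒ 8;  out=∅∪out(8)=∅
  fail(14) 'bbaac': from fail(13)=16 chase 'c': 16→7→0 ⇒ 1;  out=∅∪out(1)=∅
  fail(6) 'ccccbc': from fail(5)=8 chase 'c': 8 ⇒ 9;  out={0}∪out(9)={0}
  fail(15) 'bbaacc': from fail(14)=1 chase 'c': 1 ⇒ 2;  out={3}∪out(2)={3,5}

Text stream:
pos 0 'a': at 7  → match P1@[0:0]
pos 1 'a': at 16  → match P1@[1:1]
pos 2 'c': at 1 (via fail)
pos 3 'c': at 2  → match P5@[2:3]
pos 4 'b': at 8 (via fail)
pos 5 'b': at 11
pos 6 'b': at 11 (via fail)
pos 7 'c': at 9 (via fail)
pos 8 'c': at 10  → match P2@[6:8],P5@[7:8]
pos 9 'a': at 7 (via fail)  → match P1@[9:9]
pos 10 'c': at 1 (via fail)
pos 11 'c': at 2  → match P5@[10:11]
pos 12 'c': at 3  → match P5@[11:12]
pos 13 'a': at 7 (via fail)  → match P1@[13:13]
pos 14 'c': at 1 (via fail)
pos 15 'c': at 2  → match P5@[14:15]
pos 16 'c': at 3  → match P5@[15:16]
pos 17 'b': at 8 (via fail)
pos 18 'c': at 9
pos 19 'c': at 10  → match P2@[17:19],P5@[18:19]
pos 20 'c': at 3 (via fail)  → match P5@[19:20]
pos 21 'c': at 4  → match P5@[20:21]
pos 22 'b': at 5
pos 23 'c': at 6  → match P0@[18:23]
pos 24 'a': at 7 (via fail)  → match P1@[24:24]
pos 25 'b': at 8 (via fail)
pos 26 'c': at 9
pos 27 'b': at 8 (via fail)
pos 28 'c': at 9
pos 29 'c': at 10  → match P2@[27:29],P5@[28:29]
pos 30 'a': at 7 (via fail)  → match P1@[30:30]
pos 31 'a': at 16  → match P1@[31:31]
pos 32 'b': at 8 (via fail)
pos 33 'b': at 11
pos 34 'a': at 12  → match P1@[34:34]
pos 35 'a': at 13  → match P1@[35:35]
pos 36 'c': at 14
pos 37 'c': at 15  → match P3@[32:37],P5@[36:37]
pos 38 'a': at 7 (via fail)  → match P1@[38:38]
pos 39 'a': at 16  → match P1@[39:39]
pos 40 'a': at 17  → match P1@[40:40],P4@[38:40]
pos 41 'c': at 1 (via fail)
pos 42 'c': at 2  → match P5@[41:42]
pos 43 'c': at 3  → match P5@[42:43]
pos 44 'c': at 4  → match P5@[43:44]
pos 45 'b': at 5
pos 46 'c': at 6  → match P0@[41:46]
pos 47 'b': at 8 (via fail)
pos 48 'c': at 9
pos 49 'c': at 10  → match P2@[47:49],P5@[48:49]
pos 50 'b': at 8 (via fail)
pos 51 'a': at 7 (via fail)  → match P1@[51:51]
pos 52 'c': at 1 (via fail)
pos 53 'a': at 7 (via fail)  → match P1@[53:53]
pos 54 'c': at 1 (via fail)
pos 55 'a': at 7 (via fail)  → match P1@[55:55]
pos 56 'b': at 8 (via fail)
pos 57 'b': at 11
pos 58 'a': at 12  → match P1@[58:58]
pos 59 'a': at 13  → match P1@[59:59]
pos 60 'c': at 14
pos 61 'c': at 15  → match P3@[56:61],P5@[60:61]
pos 62 'c': at 3 (via fail)  → match P5@[61:62]
pos 63 'a': at 7 (via fail)  → match P1@[63:63]
pos 64 'c': at 1 (via fail)
pos 65 'c': at 2  → match P5@[64:65]
pos 66 'c': at 3  → match P5@[65:66]
pos 67 'c': at 4  → match P5@[66:67]
pos 68 'b': at 5
pos 69 'c': at 6  → match P0@[64:69]
pos 70 'a': at 7 (via fail)  → match P1@[70:70]
pos 71 'b': at 8 (via fail)

All matches (sorted): [[0,1],[1,1],[3,5],[8,2],[8,5],[9,1],[11,5],[12,5],[13,1],[15,5],[16,5],[19,2],[19,5],[20,5],[21,5],[23,0],[24,1],[29,2],[29,5],[30,1],[31,1],[34,1],[35,1],[37,3],[37,5],[38,1],[39,1],[40,1],[40,4],[42,5],[43,5],[44,5],[46,0],[49,2],[49,5],[51,1],[53,1],[55,1],[58,1],[59,1],[61,3],[61,5],[62,5],[63,1],[65,5],[66,5],[67,5],[69,0],[70,1]]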